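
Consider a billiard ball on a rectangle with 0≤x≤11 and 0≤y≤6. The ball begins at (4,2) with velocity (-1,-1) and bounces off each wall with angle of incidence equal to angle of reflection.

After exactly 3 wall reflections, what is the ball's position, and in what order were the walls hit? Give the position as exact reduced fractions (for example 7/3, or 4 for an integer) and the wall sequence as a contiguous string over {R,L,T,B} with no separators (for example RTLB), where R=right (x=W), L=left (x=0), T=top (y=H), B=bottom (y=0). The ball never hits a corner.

Final position: (4,6)
Wall sequence: BLT

1. t=2 → B at (2,0); v=(-1,1)
2. t=2 → L at (0,2); v=(1,1)
3. t=4 → T at (4,6); v=(1,-1)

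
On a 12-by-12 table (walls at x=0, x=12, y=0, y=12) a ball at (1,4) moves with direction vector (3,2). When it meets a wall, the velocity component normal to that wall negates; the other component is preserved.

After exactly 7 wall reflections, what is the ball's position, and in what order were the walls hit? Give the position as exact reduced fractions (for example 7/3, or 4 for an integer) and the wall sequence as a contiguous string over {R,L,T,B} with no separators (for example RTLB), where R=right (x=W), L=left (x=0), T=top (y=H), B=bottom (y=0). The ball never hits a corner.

Final position: (1,12)
Wall sequence: RTLBRLT

1. t=11/3 → R at (12,34/3); v=(-3,2)
2. t=1/3 → T at (11,12); v=(-3,-2)
3. t=11/3 → L at (0,14/3); v=(3,-2)
4. t=7/3 → B at (7,0); v=(3,2)
5. t=5/3 → R at (12,10/3); v=(-3,2)
6. t=4 → L at (0,34/3); v=(3,2)
7. t=1/3 → T at (1,12); v=(3,-2)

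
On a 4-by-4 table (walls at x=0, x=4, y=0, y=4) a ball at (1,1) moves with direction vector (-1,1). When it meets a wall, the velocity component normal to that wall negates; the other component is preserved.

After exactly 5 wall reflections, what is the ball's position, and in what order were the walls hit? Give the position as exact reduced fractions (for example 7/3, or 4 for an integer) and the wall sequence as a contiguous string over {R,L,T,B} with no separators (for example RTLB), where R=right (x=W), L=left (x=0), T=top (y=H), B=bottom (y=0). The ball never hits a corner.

1. t=1 → L at (0,2); v=(1,1)
2. t=2 → T at (2,4); v=(1,-1)
3. t=2 → R at (4,2); v=(-1,-1)
4. t=2 → B at (2,0); v=(-1,1)
5. t=2 → L at (0,2); v=(1,1)

Final position: (0,2)
Wall sequence: LTRBL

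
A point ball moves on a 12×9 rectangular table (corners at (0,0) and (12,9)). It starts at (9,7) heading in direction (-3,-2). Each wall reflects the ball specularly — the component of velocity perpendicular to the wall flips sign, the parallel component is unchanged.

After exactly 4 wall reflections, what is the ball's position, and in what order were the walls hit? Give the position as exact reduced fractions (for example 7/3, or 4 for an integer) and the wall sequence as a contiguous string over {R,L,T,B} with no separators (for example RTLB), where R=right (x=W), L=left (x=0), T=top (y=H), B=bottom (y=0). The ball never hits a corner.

1. t=3 → L at (0,1); v=(3,-2)
2. t=1/2 → B at (3/2,0); v=(3,2)
3. t=7/2 → R at (12,7); v=(-3,2)
4. t=1 → T at (9,9); v=(-3,-2)

Final position: (9,9)
Wall sequence: LBRT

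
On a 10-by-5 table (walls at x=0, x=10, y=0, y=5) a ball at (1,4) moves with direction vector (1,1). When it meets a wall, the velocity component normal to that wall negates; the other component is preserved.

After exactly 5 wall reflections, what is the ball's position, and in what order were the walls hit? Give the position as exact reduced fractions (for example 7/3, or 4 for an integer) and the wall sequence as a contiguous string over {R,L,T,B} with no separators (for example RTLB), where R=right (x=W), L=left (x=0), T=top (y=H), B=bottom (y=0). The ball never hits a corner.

1. t=1 → T at (2,5); v=(1,-1)
2. t=5 → B at (7,0); v=(1,1)
3. t=3 → R at (10,3); v=(-1,1)
4. t=2 → T at (8,5); v=(-1,-1)
5. t=5 → B at (3,0); v=(-1,1)

Final position: (3,0)
Wall sequence: TBRTB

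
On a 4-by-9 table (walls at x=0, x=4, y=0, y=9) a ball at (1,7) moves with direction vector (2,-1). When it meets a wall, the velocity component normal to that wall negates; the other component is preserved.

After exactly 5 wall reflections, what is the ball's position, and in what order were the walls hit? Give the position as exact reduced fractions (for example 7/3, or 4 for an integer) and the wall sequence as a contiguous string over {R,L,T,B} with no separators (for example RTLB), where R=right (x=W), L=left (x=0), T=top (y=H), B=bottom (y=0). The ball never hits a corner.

1. t=3/2 → R at (4,11/2); v=(-2,-1)
2. t=2 → L at (0,7/2); v=(2,-1)
3. t=2 → R at (4,3/2); v=(-2,-1)
4. t=3/2 → B at (1,0); v=(-2,1)
5. t=1/2 → L at (0,1/2); v=(2,1)

Final position: (0,1/2)
Wall sequence: RLRBL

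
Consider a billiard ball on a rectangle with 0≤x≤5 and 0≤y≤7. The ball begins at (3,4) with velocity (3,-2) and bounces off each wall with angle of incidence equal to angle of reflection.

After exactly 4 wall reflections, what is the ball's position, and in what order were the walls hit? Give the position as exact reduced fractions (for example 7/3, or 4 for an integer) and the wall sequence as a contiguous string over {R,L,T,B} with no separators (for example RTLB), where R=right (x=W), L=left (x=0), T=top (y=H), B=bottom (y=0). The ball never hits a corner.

Final position: (5,4)
Wall sequence: RBLR

1. t=2/3 → R at (5,8/3); v=(-3,-2)
2. t=4/3 → B at (1,0); v=(-3,2)
3. t=1/3 → L at (0,2/3); v=(3,2)
4. t=5/3 → R at (5,4); v=(-3,2)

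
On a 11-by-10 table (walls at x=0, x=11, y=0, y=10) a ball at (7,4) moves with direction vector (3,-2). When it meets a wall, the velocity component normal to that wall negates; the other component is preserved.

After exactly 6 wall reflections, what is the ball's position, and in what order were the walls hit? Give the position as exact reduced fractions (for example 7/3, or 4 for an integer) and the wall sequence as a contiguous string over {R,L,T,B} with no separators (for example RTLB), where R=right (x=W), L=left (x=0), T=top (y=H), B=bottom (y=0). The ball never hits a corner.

Final position: (1,0)
Wall sequence: RBLTRB

1. t=4/3 → R at (11,4/3); v=(-3,-2)
2. t=2/3 → B at (9,0); v=(-3,2)
3. t=3 → L at (0,6); v=(3,2)
4. t=2 → T at (6,10); v=(3,-2)
5. t=5/3 → R at (11,20/3); v=(-3,-2)
6. t=10/3 → B at (1,0); v=(-3,2)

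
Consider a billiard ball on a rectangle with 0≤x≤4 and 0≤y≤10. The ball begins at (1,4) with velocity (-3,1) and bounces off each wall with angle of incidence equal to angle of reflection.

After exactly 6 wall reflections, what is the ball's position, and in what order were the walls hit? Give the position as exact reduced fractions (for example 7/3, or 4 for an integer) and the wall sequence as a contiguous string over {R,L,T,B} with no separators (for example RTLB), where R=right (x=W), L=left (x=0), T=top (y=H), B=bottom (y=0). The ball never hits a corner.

Final position: (1,10)
Wall sequence: LRLRLT

1. t=1/3 → L at (0,13/3); v=(3,1)
2. t=4/3 → R at (4,17/3); v=(-3,1)
3. t=4/3 → L at (0,7); v=(3,1)
4. t=4/3 → R at (4,25/3); v=(-3,1)
5. t=4/3 → L at (0,29/3); v=(3,1)
6. t=1/3 → T at (1,10); v=(3,-1)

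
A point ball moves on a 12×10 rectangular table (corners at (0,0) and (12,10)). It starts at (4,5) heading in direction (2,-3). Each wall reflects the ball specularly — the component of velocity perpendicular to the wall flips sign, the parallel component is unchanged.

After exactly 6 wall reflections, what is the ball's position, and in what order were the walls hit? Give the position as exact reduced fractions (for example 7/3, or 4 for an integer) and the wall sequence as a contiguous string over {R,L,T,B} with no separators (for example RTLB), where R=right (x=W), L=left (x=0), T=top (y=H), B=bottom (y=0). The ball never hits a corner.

Final position: (10/3,10)
Wall sequence: BRTBLT

1. t=5/3 → B at (22/3,0); v=(2,3)
2. t=7/3 → R at (12,7); v=(-2,3)
3. t=1 → T at (10,10); v=(-2,-3)
4. t=10/3 → B at (10/3,0); v=(-2,3)
5. t=5/3 → L at (0,5); v=(2,3)
6. t=5/3 → T at (10/3,10); v=(2,-3)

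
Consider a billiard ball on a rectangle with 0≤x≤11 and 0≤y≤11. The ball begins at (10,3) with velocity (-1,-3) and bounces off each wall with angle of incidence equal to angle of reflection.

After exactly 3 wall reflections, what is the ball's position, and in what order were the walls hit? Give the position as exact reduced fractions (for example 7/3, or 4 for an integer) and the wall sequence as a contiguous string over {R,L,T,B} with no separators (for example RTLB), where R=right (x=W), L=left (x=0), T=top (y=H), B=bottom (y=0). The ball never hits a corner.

1. t=1 → B at (9,0); v=(-1,3)
2. t=11/3 → T at (16/3,11); v=(-1,-3)
3. t=11/3 → B at (5/3,0); v=(-1,3)

Final position: (5/3,0)
Wall sequence: BTB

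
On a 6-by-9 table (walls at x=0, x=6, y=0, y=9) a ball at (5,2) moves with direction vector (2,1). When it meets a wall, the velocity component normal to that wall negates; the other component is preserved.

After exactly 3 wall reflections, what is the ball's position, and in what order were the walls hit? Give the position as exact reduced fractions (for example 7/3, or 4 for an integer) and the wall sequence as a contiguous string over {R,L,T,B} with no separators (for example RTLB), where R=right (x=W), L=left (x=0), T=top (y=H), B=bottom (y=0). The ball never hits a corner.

Final position: (6,17/2)
Wall sequence: RLR

1. t=1/2 → R at (6,5/2); v=(-2,1)
2. t=3 → L at (0,11/2); v=(2,1)
3. t=3 → R at (6,17/2); v=(-2,1)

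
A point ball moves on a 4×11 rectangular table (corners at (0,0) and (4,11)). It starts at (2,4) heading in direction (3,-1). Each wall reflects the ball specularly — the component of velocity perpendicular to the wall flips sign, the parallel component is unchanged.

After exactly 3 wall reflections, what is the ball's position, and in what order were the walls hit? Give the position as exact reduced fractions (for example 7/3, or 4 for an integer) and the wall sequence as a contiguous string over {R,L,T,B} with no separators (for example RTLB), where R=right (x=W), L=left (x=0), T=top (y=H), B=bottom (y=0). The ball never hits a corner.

1. t=2/3 → R at (4,10/3); v=(-3,-1)
2. t=4/3 → L at (0,2); v=(3,-1)
3. t=4/3 → R at (4,2/3); v=(-3,-1)

Final position: (4,2/3)
Wall sequence: RLR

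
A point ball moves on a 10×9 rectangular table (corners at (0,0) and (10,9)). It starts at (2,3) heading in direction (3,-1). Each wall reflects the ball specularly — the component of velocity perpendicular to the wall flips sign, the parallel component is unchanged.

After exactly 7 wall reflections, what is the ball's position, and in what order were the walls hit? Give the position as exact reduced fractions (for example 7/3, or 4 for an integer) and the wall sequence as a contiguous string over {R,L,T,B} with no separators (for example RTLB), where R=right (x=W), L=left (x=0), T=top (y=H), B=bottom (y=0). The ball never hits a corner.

1. t=8/3 → R at (10,1/3); v=(-3,-1)
2. t=1/3 → B at (9,0); v=(-3,1)
3. t=3 → L at (0,3); v=(3,1)
4. t=10/3 → R at (10,19/3); v=(-3,1)
5. t=8/3 → T at (2,9); v=(-3,-1)
6. t=2/3 → L at (0,25/3); v=(3,-1)
7. t=10/3 → R at (10,5); v=(-3,-1)

Final position: (10,5)
Wall sequence: RBLRTLR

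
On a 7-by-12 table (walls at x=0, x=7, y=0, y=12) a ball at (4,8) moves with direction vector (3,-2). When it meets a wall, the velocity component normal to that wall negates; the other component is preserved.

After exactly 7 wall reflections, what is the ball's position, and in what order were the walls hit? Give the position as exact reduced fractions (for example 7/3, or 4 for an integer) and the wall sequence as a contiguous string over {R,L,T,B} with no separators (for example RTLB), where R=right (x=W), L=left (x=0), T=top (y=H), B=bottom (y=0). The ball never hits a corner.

Final position: (7,34/3)
Wall sequence: RLBRLTR

1. t=1 → R at (7,6); v=(-3,-2)
2. t=7/3 → L at (0,4/3); v=(3,-2)
3. t=2/3 → B at (2,0); v=(3,2)
4. t=5/3 → R at (7,10/3); v=(-3,2)
5. t=7/3 → L at (0,8); v=(3,2)
6. t=2 → T at (6,12); v=(3,-2)
7. t=1/3 → R at (7,34/3); v=(-3,-2)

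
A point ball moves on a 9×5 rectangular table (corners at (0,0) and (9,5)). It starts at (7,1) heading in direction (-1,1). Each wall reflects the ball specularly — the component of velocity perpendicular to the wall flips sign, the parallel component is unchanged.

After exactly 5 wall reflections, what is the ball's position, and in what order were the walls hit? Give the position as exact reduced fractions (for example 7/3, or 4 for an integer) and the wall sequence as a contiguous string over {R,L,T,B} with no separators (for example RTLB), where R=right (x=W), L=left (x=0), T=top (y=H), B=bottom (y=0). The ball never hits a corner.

1. t=4 → T at (3,5); v=(-1,-1)
2. t=3 → L at (0,2); v=(1,-1)
3. t=2 → B at (2,0); v=(1,1)
4. t=5 → T at (7,5); v=(1,-1)
5. t=2 → R at (9,3); v=(-1,-1)

Final position: (9,3)
Wall sequence: TLBTR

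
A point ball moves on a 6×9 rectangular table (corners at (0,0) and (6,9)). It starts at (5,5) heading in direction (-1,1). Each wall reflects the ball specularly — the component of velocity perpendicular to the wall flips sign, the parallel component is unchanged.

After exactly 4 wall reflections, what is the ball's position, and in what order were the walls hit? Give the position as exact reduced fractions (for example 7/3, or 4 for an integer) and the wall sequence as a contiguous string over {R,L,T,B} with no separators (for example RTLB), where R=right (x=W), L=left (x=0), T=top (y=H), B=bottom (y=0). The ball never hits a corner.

Final position: (4,0)
Wall sequence: TLRB

1. t=4 → T at (1,9); v=(-1,-1)
2. t=1 → L at (0,8); v=(1,-1)
3. t=6 → R at (6,2); v=(-1,-1)
4. t=2 → B at (4,0); v=(-1,1)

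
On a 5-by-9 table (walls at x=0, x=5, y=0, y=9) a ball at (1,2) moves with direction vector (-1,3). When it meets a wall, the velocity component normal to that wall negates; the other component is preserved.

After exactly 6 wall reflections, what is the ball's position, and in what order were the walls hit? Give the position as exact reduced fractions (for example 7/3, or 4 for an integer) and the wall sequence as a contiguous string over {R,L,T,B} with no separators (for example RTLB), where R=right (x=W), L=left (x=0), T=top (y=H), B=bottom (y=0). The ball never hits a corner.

Final position: (0,1)
Wall sequence: LTBRTL

1. t=1 → L at (0,5); v=(1,3)
2. t=4/3 → T at (4/3,9); v=(1,-3)
3. t=3 → B at (13/3,0); v=(1,3)
4. t=2/3 → R at (5,2); v=(-1,3)
5. t=7/3 → T at (8/3,9); v=(-1,-3)
6. t=8/3 → L at (0,1); v=(1,-3)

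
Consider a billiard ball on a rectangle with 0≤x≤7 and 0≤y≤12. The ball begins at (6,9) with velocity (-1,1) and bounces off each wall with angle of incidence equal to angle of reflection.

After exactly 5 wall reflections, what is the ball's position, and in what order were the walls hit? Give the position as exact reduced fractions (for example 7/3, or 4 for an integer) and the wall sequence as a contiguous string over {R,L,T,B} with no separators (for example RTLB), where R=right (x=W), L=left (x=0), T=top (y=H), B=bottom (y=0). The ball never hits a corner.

1. t=3 → T at (3,12); v=(-1,-1)
2. t=3 → L at (0,9); v=(1,-1)
3. t=7 → R at (7,2); v=(-1,-1)
4. t=2 → B at (5,0); v=(-1,1)
5. t=5 → L at (0,5); v=(1,1)

Final position: (0,5)
Wall sequence: TLRBL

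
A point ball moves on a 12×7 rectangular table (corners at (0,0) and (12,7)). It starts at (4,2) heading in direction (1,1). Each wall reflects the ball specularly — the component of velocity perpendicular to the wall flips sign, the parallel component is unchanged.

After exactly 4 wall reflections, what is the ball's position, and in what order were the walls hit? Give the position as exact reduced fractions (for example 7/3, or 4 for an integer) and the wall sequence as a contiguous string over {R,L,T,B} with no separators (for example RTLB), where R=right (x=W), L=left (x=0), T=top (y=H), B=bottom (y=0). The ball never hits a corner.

Final position: (1,7)
Wall sequence: TRBT

1. t=5 → T at (9,7); v=(1,-1)
2. t=3 → R at (12,4); v=(-1,-1)
3. t=4 → B at (8,0); v=(-1,1)
4. t=7 → T at (1,7); v=(-1,-1)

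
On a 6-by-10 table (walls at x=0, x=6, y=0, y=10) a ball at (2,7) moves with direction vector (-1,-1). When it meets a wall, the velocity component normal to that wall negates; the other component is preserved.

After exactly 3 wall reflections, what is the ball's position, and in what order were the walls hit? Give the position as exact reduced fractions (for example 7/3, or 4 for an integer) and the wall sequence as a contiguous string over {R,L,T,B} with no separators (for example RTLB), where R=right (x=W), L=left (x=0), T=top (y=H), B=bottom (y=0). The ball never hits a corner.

Final position: (6,1)
Wall sequence: LBR

1. t=2 → L at (0,5); v=(1,-1)
2. t=5 → B at (5,0); v=(1,1)
3. t=1 → R at (6,1); v=(-1,1)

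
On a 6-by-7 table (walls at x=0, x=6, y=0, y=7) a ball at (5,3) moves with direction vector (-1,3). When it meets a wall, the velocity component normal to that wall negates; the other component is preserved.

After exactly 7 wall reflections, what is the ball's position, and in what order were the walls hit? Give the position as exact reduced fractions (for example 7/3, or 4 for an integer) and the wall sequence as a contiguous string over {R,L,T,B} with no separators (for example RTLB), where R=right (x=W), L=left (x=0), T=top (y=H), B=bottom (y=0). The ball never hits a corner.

Final position: (6,6)
Wall sequence: TBLTBTR

1. t=4/3 → T at (11/3,7); v=(-1,-3)
2. t=7/3 → B at (4/3,0); v=(-1,3)
3. t=4/3 → L at (0,4); v=(1,3)
4. t=1 → T at (1,7); v=(1,-3)
5. t=7/3 → B at (10/3,0); v=(1,3)
6. t=7/3 → T at (17/3,7); v=(1,-3)
7. t=1/3 → R at (6,6); v=(-1,-3)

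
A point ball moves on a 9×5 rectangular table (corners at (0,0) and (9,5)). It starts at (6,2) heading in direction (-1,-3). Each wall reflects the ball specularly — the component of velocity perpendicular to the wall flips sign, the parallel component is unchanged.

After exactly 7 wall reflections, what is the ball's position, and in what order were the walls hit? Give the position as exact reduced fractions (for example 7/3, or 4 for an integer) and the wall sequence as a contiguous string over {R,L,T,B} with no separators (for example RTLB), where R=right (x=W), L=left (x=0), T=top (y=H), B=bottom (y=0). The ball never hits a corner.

1. t=2/3 → B at (16/3,0); v=(-1,3)
2. t=5/3 → T at (11/3,5); v=(-1,-3)
3. t=5/3 → B at (2,0); v=(-1,3)
4. t=5/3 → T at (1/3,5); v=(-1,-3)
5. t=1/3 → L at (0,4); v=(1,-3)
6. t=4/3 → B at (4/3,0); v=(1,3)
7. t=5/3 → T at (3,5); v=(1,-3)

Final position: (3,5)
Wall sequence: BTBTLBT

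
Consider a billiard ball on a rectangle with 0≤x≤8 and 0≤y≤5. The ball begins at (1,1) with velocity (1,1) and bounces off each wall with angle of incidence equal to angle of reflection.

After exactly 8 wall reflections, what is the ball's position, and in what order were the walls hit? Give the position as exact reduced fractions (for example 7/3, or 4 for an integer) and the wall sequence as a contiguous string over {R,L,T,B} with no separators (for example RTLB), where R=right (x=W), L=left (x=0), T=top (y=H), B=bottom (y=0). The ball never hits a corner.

1. t=4 → T at (5,5); v=(1,-1)
2. t=3 → R at (8,2); v=(-1,-1)
3. t=2 → B at (6,0); v=(-1,1)
4. t=5 → T at (1,5); v=(-1,-1)
5. t=1 → L at (0,4); v=(1,-1)
6. t=4 → B at (4,0); v=(1,1)
7. t=4 → R at (8,4); v=(-1,1)
8. t=1 → T at (7,5); v=(-1,-1)

Final position: (7,5)
Wall sequence: TRBTLBRT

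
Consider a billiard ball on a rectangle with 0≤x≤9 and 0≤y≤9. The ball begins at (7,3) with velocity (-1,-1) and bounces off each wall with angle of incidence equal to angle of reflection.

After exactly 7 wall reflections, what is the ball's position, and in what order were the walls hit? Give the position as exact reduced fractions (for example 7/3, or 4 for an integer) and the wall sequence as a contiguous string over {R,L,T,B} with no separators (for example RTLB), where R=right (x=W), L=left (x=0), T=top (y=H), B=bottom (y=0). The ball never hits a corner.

1. t=3 → B at (4,0); v=(-1,1)
2. t=4 → L at (0,4); v=(1,1)
3. t=5 → T at (5,9); v=(1,-1)
4. t=4 → R at (9,5); v=(-1,-1)
5. t=5 → B at (4,0); v=(-1,1)
6. t=4 → L at (0,4); v=(1,1)
7. t=5 → T at (5,9); v=(1,-1)

Final position: (5,9)
Wall sequence: BLTRBLT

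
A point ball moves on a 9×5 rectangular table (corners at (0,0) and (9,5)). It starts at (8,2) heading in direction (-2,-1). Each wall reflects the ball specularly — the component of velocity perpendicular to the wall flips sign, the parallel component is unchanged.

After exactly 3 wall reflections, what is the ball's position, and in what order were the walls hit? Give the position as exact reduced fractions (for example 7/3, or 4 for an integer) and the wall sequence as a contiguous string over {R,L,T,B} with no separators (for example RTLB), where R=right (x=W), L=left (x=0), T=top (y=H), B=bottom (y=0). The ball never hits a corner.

Final position: (6,5)
Wall sequence: BLT

1. t=2 → B at (4,0); v=(-2,1)
2. t=2 → L at (0,2); v=(2,1)
3. t=3 → T at (6,5); v=(2,-1)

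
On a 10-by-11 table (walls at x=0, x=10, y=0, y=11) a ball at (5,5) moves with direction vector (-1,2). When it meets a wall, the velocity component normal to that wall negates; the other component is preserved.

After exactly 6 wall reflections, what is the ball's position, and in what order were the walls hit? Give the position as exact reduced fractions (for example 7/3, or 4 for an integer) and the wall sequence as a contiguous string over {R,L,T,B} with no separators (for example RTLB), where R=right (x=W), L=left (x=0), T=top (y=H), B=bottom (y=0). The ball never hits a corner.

1. t=3 → T at (2,11); v=(-1,-2)
2. t=2 → L at (0,7); v=(1,-2)
3. t=7/2 → B at (7/2,0); v=(1,2)
4. t=11/2 → T at (9,11); v=(1,-2)
5. t=1 → R at (10,9); v=(-1,-2)
6. t=9/2 → B at (11/2,0); v=(-1,2)

Final position: (11/2,0)
Wall sequence: TLBTRB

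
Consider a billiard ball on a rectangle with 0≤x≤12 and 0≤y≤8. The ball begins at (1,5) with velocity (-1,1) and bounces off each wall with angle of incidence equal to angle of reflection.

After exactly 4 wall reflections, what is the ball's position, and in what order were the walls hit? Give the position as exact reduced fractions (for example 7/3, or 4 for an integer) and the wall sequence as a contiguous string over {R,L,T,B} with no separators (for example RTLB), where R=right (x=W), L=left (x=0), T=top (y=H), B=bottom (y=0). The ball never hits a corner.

1. t=1 → L at (0,6); v=(1,1)
2. t=2 → T at (2,8); v=(1,-1)
3. t=8 → B at (10,0); v=(1,1)
4. t=2 → R at (12,2); v=(-1,1)

Final position: (12,2)
Wall sequence: LTBR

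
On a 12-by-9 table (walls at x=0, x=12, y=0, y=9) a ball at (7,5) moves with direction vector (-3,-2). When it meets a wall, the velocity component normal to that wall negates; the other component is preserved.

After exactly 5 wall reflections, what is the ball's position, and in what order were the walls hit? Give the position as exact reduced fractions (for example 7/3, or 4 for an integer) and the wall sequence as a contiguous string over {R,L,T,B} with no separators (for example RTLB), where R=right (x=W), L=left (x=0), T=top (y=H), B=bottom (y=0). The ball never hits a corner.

Final position: (0,7/3)
Wall sequence: LBRTL

1. t=7/3 → L at (0,1/3); v=(3,-2)
2. t=1/6 → B at (1/2,0); v=(3,2)
3. t=23/6 → R at (12,23/3); v=(-3,2)
4. t=2/3 → T at (10,9); v=(-3,-2)
5. t=10/3 → L at (0,7/3); v=(3,-2)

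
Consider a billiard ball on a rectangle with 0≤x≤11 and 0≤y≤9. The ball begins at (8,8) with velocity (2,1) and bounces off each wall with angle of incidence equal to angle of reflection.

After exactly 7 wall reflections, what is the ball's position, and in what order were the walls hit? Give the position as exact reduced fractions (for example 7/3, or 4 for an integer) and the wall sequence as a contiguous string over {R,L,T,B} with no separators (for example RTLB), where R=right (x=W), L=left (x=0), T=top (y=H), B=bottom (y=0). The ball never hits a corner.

Final position: (2,9)
Wall sequence: TRLBRLT

1. t=1 → T at (10,9); v=(2,-1)
2. t=1/2 → R at (11,17/2); v=(-2,-1)
3. t=11/2 → L at (0,3); v=(2,-1)
4. t=3 → B at (6,0); v=(2,1)
5. t=5/2 → R at (11,5/2); v=(-2,1)
6. t=11/2 → L at (0,8); v=(2,1)
7. t=1 → T at (2,9); v=(2,-1)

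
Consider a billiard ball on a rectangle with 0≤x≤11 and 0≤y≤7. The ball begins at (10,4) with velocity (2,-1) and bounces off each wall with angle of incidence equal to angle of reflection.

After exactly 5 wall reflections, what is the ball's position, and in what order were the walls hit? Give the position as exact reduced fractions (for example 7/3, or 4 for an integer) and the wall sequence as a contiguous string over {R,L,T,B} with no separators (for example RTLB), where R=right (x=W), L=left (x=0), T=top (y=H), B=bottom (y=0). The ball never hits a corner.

1. t=1/2 → R at (11,7/2); v=(-2,-1)
2. t=7/2 → B at (4,0); v=(-2,1)
3. t=2 → L at (0,2); v=(2,1)
4. t=5 → T at (10,7); v=(2,-1)
5. t=1/2 → R at (11,13/2); v=(-2,-1)

Final position: (11,13/2)
Wall sequence: RBLTR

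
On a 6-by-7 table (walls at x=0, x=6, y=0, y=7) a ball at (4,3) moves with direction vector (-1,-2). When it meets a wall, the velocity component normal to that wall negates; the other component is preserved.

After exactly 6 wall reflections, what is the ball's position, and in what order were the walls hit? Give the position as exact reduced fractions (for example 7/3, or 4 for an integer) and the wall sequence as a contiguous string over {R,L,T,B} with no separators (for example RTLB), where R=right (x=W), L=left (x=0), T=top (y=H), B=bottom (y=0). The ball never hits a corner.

Final position: (4,7)
Wall sequence: BLTBRT

1. t=3/2 → B at (5/2,0); v=(-1,2)
2. t=5/2 → L at (0,5); v=(1,2)
3. t=1 → T at (1,7); v=(1,-2)
4. t=7/2 → B at (9/2,0); v=(1,2)
5. t=3/2 → R at (6,3); v=(-1,2)
6. t=2 → T at (4,7); v=(-1,-2)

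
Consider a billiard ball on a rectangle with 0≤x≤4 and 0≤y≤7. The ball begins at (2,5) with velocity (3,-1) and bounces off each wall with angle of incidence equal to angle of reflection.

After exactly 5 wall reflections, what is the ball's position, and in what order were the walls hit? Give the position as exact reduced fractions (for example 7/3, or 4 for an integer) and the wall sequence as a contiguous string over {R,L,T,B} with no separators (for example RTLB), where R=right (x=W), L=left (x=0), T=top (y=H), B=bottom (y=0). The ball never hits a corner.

Final position: (1,0)
Wall sequence: RLRLB

1. t=2/3 → R at (4,13/3); v=(-3,-1)
2. t=4/3 → L at (0,3); v=(3,-1)
3. t=4/3 → R at (4,5/3); v=(-3,-1)
4. t=4/3 → L at (0,1/3); v=(3,-1)
5. t=1/3 → B at (1,0); v=(3,1)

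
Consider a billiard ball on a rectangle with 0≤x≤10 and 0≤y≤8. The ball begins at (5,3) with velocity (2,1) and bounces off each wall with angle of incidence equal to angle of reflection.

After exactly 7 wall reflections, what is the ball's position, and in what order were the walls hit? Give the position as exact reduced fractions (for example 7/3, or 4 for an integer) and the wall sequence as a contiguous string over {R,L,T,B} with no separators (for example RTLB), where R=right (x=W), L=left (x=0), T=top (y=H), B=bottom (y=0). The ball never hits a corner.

Final position: (7,8)
Wall sequence: RTLRBLT

1. t=5/2 → R at (10,11/2); v=(-2,1)
2. t=5/2 → T at (5,8); v=(-2,-1)
3. t=5/2 → L at (0,11/2); v=(2,-1)
4. t=5 → R at (10,1/2); v=(-2,-1)
5. t=1/2 → B at (9,0); v=(-2,1)
6. t=9/2 → L at (0,9/2); v=(2,1)
7. t=7/2 → T at (7,8); v=(2,-1)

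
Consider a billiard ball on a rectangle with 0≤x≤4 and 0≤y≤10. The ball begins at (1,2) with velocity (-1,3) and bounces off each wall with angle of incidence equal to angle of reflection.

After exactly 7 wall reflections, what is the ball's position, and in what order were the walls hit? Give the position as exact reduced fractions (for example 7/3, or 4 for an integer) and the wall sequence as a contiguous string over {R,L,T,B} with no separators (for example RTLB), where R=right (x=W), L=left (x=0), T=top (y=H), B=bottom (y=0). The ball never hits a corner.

Final position: (11/3,0)
Wall sequence: LTRBLTB

1. t=1 → L at (0,5); v=(1,3)
2. t=5/3 → T at (5/3,10); v=(1,-3)
3. t=7/3 → R at (4,3); v=(-1,-3)
4. t=1 → B at (3,0); v=(-1,3)
5. t=3 → L at (0,9); v=(1,3)
6. t=1/3 → T at (1/3,10); v=(1,-3)
7. t=10/3 → B at (11/3,0); v=(1,3)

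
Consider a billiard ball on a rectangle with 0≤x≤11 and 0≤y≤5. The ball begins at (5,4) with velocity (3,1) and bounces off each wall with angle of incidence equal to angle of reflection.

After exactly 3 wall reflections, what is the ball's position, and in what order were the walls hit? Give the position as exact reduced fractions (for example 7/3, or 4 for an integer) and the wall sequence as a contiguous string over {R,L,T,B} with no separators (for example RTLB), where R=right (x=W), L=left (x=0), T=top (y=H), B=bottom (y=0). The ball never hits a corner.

1. t=1 → T at (8,5); v=(3,-1)
2. t=1 → R at (11,4); v=(-3,-1)
3. t=11/3 → L at (0,1/3); v=(3,-1)

Final position: (0,1/3)
Wall sequence: TRL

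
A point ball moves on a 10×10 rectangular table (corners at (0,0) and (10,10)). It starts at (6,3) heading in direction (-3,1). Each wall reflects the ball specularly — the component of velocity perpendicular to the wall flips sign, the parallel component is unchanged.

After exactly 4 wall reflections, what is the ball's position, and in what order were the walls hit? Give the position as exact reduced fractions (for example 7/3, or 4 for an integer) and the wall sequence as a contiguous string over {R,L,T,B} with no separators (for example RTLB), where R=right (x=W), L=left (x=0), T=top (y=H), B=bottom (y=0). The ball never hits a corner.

1. t=2 → L at (0,5); v=(3,1)
2. t=10/3 → R at (10,25/3); v=(-3,1)
3. t=5/3 → T at (5,10); v=(-3,-1)
4. t=5/3 → L at (0,25/3); v=(3,-1)

Final position: (0,25/3)
Wall sequence: LRTL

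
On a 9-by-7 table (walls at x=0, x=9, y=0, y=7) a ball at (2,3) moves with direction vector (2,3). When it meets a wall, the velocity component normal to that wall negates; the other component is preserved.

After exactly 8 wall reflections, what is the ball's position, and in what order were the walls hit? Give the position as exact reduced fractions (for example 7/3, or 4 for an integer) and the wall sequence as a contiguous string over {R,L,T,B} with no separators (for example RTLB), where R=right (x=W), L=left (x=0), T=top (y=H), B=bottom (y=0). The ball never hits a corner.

1. t=4/3 → T at (14/3,7); v=(2,-3)
2. t=13/6 → R at (9,1/2); v=(-2,-3)
3. t=1/6 → B at (26/3,0); v=(-2,3)
4. t=7/3 → T at (4,7); v=(-2,-3)
5. t=2 → L at (0,1); v=(2,-3)
6. t=1/3 → B at (2/3,0); v=(2,3)
7. t=7/3 → T at (16/3,7); v=(2,-3)
8. t=11/6 → R at (9,3/2); v=(-2,-3)

Final position: (9,3/2)
Wall sequence: TRBTLBTR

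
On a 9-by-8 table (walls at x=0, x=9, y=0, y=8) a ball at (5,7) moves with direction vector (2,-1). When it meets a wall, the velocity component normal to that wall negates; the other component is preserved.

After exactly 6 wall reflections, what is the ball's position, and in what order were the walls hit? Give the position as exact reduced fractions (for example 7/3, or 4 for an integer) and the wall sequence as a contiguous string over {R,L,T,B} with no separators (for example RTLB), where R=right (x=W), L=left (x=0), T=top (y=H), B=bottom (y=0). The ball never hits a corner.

1. t=2 → R at (9,5); v=(-2,-1)
2. t=9/2 → L at (0,1/2); v=(2,-1)
3. t=1/2 → B at (1,0); v=(2,1)
4. t=4 → R at (9,4); v=(-2,1)
5. t=4 → T at (1,8); v=(-2,-1)
6. t=1/2 → L at (0,15/2); v=(2,-1)

Final position: (0,15/2)
Wall sequence: RLBRTL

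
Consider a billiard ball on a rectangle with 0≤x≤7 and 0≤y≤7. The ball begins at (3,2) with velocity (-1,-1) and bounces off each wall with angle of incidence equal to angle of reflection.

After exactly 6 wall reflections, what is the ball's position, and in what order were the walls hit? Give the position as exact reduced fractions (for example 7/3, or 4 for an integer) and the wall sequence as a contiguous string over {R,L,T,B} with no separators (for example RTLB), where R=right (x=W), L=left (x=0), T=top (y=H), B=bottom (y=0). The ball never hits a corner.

1. t=2 → B at (1,0); v=(-1,1)
2. t=1 → L at (0,1); v=(1,1)
3. t=6 → T at (6,7); v=(1,-1)
4. t=1 → R at (7,6); v=(-1,-1)
5. t=6 → B at (1,0); v=(-1,1)
6. t=1 → L at (0,1); v=(1,1)

Final position: (0,1)
Wall sequence: BLTRBL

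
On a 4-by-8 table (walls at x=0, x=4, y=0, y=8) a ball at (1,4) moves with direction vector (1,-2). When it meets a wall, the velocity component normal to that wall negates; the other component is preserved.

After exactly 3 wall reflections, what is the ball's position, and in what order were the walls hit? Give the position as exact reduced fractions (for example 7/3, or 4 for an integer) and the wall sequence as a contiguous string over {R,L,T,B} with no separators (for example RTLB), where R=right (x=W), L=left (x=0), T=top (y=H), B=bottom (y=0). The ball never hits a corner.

1. t=2 → B at (3,0); v=(1,2)
2. t=1 → R at (4,2); v=(-1,2)
3. t=3 → T at (1,8); v=(-1,-2)

Final position: (1,8)
Wall sequence: BRT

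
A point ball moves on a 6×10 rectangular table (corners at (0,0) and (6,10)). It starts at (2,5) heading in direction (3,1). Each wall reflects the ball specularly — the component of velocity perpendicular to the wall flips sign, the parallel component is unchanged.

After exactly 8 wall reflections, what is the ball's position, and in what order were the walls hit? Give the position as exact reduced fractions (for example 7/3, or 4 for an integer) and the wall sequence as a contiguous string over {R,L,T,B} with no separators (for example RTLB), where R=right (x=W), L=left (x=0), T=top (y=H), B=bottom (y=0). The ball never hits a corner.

1. t=4/3 → R at (6,19/3); v=(-3,1)
2. t=2 → L at (0,25/3); v=(3,1)
3. t=5/3 → T at (5,10); v=(3,-1)
4. t=1/3 → R at (6,29/3); v=(-3,-1)
5. t=2 → L at (0,23/3); v=(3,-1)
6. t=2 → R at (6,17/3); v=(-3,-1)
7. t=2 → L at (0,11/3); v=(3,-1)
8. t=2 → R at (6,5/3); v=(-3,-1)

Final position: (6,5/3)
Wall sequence: RLTRLRLR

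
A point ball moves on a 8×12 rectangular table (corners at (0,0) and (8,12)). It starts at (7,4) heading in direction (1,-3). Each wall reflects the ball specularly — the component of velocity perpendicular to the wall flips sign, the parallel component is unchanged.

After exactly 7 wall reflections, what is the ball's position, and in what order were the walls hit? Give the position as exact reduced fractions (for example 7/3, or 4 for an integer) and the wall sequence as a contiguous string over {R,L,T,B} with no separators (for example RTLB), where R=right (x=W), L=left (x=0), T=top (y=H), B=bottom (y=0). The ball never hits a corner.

Final position: (8,1)
Wall sequence: RBTLBTR

1. t=1 → R at (8,1); v=(-1,-3)
2. t=1/3 → B at (23/3,0); v=(-1,3)
3. t=4 → T at (11/3,12); v=(-1,-3)
4. t=11/3 → L at (0,1); v=(1,-3)
5. t=1/3 → B at (1/3,0); v=(1,3)
6. t=4 → T at (13/3,12); v=(1,-3)
7. t=11/3 → R at (8,1); v=(-1,-3)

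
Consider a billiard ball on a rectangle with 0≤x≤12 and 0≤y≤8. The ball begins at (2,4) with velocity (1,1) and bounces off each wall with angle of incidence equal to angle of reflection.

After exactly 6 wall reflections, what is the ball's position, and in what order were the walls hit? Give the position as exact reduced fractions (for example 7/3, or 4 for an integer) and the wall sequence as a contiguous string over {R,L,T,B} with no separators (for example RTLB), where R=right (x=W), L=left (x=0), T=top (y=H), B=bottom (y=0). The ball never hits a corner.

Final position: (6,0)
Wall sequence: TRBTLB

1. t=4 → T at (6,8); v=(1,-1)
2. t=6 → R at (12,2); v=(-1,-1)
3. t=2 → B at (10,0); v=(-1,1)
4. t=8 → T at (2,8); v=(-1,-1)
5. t=2 → L at (0,6); v=(1,-1)
6. t=6 → B at (6,0); v=(1,1)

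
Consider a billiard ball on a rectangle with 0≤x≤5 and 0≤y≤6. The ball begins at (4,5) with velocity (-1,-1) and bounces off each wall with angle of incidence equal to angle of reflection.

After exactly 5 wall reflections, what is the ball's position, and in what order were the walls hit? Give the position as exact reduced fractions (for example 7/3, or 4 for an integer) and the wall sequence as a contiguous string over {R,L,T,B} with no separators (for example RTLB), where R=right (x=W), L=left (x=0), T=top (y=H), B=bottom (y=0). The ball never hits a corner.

Final position: (0,3)
Wall sequence: LBRTL

1. t=4 → L at (0,1); v=(1,-1)
2. t=1 → B at (1,0); v=(1,1)
3. t=4 → R at (5,4); v=(-1,1)
4. t=2 → T at (3,6); v=(-1,-1)
5. t=3 → L at (0,3); v=(1,-1)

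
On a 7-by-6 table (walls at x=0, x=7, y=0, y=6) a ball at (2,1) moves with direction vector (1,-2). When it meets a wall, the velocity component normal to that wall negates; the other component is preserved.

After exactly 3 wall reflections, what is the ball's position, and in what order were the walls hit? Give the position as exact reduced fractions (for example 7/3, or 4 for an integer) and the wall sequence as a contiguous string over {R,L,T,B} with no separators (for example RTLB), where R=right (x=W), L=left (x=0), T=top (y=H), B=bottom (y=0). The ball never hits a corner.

Final position: (7,3)
Wall sequence: BTR

1. t=1/2 → B at (5/2,0); v=(1,2)
2. t=3 → T at (11/2,6); v=(1,-2)
3. t=3/2 → R at (7,3); v=(-1,-2)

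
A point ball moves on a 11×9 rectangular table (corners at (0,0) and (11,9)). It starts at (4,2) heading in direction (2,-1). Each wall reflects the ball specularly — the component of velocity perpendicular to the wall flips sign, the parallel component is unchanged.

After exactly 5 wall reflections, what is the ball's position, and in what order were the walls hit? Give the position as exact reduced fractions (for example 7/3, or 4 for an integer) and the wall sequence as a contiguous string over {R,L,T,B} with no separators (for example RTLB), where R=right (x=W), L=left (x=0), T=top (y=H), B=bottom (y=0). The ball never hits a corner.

Final position: (11,11/2)
Wall sequence: BRLTR

1. t=2 → B at (8,0); v=(2,1)
2. t=3/2 → R at (11,3/2); v=(-2,1)
3. t=11/2 → L at (0,7); v=(2,1)
4. t=2 → T at (4,9); v=(2,-1)
5. t=7/2 → R at (11,11/2); v=(-2,-1)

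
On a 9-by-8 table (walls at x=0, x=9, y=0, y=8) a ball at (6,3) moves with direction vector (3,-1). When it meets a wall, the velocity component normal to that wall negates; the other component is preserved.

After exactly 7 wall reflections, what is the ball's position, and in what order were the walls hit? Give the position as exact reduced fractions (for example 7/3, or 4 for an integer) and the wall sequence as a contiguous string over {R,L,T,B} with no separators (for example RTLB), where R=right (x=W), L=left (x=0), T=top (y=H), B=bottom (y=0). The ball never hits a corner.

Final position: (9,6)
Wall sequence: RBLRLTR

1. t=1 → R at (9,2); v=(-3,-1)
2. t=2 → B at (3,0); v=(-3,1)
3. t=1 → L at (0,1); v=(3,1)
4. t=3 → R at (9,4); v=(-3,1)
5. t=3 → L at (0,7); v=(3,1)
6. t=1 → T at (3,8); v=(3,-1)
7. t=2 → R at (9,6); v=(-3,-1)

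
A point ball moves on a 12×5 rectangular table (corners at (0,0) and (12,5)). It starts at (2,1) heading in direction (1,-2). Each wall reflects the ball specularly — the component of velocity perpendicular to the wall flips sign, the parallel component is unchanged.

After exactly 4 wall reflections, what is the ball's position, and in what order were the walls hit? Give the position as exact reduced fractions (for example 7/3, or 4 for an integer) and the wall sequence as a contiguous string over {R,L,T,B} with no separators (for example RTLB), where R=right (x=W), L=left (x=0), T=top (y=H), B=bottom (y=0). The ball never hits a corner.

1. t=1/2 → B at (5/2,0); v=(1,2)
2. t=5/2 → T at (5,5); v=(1,-2)
3. t=5/2 → B at (15/2,0); v=(1,2)
4. t=5/2 → T at (10,5); v=(1,-2)

Final position: (10,5)
Wall sequence: BTBT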